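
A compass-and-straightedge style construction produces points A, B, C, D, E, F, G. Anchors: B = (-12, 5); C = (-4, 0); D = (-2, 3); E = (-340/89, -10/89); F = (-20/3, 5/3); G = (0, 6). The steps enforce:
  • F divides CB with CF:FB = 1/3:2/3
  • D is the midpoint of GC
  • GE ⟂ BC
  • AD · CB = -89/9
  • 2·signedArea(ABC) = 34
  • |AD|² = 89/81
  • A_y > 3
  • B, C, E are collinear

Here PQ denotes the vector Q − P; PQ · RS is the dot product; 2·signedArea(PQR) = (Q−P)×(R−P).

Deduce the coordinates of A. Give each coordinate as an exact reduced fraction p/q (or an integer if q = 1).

A = (-26/9, 32/9)

1. A_x = -26/9  [2·signedArea(ABC) = 34 ∩ AD · CB = -89/9]
2. A_y = 32/9  [2·signedArea(ABC) = 34 ∩ AD · CB = -89/9]
   → A = (-26/9, 32/9)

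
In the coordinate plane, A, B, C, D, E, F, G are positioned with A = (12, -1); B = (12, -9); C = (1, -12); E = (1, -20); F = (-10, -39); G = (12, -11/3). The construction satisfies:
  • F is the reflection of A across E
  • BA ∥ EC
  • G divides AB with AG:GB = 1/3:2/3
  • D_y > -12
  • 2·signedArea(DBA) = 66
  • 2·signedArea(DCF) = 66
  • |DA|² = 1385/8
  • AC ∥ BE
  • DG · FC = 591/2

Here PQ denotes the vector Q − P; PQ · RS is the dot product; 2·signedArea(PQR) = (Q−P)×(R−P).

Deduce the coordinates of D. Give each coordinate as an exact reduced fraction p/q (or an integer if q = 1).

1. D_x = 15/4  [DG · FC = 591/2 ∩ 2·signedArea(DBA) = 66]
2. D_y = -45/4  [DG · FC = 591/2 ∩ 2·signedArea(DBA) = 66]
   → D = (15/4, -45/4)

D = (15/4, -45/4)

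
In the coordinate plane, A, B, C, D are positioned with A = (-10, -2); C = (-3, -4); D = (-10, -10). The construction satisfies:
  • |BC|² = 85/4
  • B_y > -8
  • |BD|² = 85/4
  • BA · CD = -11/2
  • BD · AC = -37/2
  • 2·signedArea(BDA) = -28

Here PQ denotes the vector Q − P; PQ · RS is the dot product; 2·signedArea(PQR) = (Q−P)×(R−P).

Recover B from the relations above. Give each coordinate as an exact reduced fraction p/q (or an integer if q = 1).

B = (-13/2, -7)

1. B_x = -13/2  [2·signedArea(BDA) = -28 ∩ BD · AC = -37/2]
2. B_y = -7  [2·signedArea(BDA) = -28 ∩ BD · AC = -37/2]
   → B = (-13/2, -7)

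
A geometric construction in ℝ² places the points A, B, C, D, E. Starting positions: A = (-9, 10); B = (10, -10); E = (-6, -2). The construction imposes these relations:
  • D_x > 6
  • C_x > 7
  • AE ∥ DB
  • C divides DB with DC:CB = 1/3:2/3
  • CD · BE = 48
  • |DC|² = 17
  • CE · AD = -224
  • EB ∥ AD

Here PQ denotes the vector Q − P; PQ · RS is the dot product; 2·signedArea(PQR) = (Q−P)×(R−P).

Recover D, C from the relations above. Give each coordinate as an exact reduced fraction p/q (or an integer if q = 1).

C = (8, -2)
D = (7, 2)

1. D_x = 7  [AE ∥ DB ∩ EB ∥ AD]
2. D_y = 2  [AE ∥ DB ∩ EB ∥ AD]
   → D = (7, 2)
3. C_x = 8  [C divides DB with DC:CB = 1/3:2/3]
4. C_y = -2  [C divides DB with DC:CB = 1/3:2/3]
   → C = (8, -2)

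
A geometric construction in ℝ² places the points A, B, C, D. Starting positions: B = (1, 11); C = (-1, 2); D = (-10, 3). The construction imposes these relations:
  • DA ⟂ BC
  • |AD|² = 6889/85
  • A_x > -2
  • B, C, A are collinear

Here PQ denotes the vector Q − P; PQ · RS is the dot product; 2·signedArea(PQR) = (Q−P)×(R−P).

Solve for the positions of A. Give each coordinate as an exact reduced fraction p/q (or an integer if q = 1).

1. A_x = -103/85  [B, C, A are collinear ∩ DA ⟂ BC]
2. A_y = 89/85  [B, C, A are collinear ∩ DA ⟂ BC]
   → A = (-103/85, 89/85)

A = (-103/85, 89/85)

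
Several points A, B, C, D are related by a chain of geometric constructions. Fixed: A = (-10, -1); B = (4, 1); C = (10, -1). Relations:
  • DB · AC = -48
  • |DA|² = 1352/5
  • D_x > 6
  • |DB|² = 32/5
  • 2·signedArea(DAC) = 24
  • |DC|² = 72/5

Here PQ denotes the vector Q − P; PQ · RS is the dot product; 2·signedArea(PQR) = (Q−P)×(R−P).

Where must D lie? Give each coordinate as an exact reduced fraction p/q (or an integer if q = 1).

D = (32/5, 1/5)

1. D_x = 32/5  [2·signedArea(DAC) = 24 ∩ DB · AC = -48]
2. D_y = 1/5  [2·signedArea(DAC) = 24 ∩ DB · AC = -48]
   → D = (32/5, 1/5)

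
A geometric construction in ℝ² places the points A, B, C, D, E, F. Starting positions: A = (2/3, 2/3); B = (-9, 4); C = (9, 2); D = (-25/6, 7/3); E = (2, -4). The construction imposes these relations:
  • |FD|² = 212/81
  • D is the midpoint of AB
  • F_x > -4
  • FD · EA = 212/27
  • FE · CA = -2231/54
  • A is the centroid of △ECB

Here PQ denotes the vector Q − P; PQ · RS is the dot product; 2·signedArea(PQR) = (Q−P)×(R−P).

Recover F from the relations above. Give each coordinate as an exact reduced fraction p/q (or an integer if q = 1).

F = (-67/18, 7/9)

1. F_x = -67/18  [FE · CA = -2231/54 ∩ FD · EA = 212/27]
2. F_y = 7/9  [FE · CA = -2231/54 ∩ FD · EA = 212/27]
   → F = (-67/18, 7/9)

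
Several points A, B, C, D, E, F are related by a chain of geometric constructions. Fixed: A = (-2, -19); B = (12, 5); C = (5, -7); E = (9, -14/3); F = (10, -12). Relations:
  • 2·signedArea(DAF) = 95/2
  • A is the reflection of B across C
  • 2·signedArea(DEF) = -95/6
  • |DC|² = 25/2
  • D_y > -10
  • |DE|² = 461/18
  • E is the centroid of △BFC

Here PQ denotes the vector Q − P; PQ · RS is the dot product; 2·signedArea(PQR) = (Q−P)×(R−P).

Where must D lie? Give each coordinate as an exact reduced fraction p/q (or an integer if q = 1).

D = (15/2, -19/2)

1. D_x = 15/2  [2·signedArea(DAF) = 95/2 ∩ 2·signedArea(DEF) = -95/6]
2. D_y = -19/2  [2·signedArea(DAF) = 95/2 ∩ 2·signedArea(DEF) = -95/6]
   → D = (15/2, -19/2)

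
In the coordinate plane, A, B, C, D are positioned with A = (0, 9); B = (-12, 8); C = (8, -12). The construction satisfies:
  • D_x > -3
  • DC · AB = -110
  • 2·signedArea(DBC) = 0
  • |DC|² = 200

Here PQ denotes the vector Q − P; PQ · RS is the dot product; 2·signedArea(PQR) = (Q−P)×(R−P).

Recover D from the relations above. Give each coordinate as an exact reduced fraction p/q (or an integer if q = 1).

D = (-2, -2)

1. D_x = -2  [2·signedArea(DBC) = 0 ∩ DC · AB = -110]
2. D_y = -2  [2·signedArea(DBC) = 0 ∩ DC · AB = -110]
   → D = (-2, -2)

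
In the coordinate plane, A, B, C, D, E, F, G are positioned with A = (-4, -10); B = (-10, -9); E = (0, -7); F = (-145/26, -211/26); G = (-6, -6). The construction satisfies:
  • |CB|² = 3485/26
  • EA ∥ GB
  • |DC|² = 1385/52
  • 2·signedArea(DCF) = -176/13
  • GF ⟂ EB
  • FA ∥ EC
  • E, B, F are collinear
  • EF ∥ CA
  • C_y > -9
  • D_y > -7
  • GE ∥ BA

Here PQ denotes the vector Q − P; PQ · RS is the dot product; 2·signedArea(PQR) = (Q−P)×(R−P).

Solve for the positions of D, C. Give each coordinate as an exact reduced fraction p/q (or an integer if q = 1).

C = (41/26, -231/26)
D = (-3, -13/2)

1. C_x = 41/26  [EF ∥ CA ∩ FA ∥ EC]
2. C_y = -231/26  [EF ∥ CA ∩ FA ∥ EC]
   → C = (41/26, -231/26)
3. D_x = -3  [line -10/13·x + -93/13·y + -1269/26 = 0 ∩ |DC|² = 1385/52]
4. D_y = -13/2  [line -10/13·x + -93/13·y + -1269/26 = 0 ∩ |DC|² = 1385/52]
   → D = (-3, -13/2)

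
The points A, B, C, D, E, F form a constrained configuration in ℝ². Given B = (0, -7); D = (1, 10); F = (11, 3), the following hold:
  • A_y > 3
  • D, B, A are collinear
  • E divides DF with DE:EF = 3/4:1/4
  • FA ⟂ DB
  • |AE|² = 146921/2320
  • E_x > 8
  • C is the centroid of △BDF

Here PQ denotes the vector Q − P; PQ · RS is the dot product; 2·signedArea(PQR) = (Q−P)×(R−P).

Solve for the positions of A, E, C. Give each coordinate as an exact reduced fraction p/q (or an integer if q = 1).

A = (181/290, 1047/290)
C = (4, 2)
E = (17/2, 19/4)

1. A_x = 181/290  [D, B, A are collinear ∩ FA ⟂ DB]
2. A_y = 1047/290  [D, B, A are collinear ∩ FA ⟂ DB]
   → A = (181/290, 1047/290)
3. E_x = 17/2  [E divides DF with DE:EF = 3/4:1/4]
4. E_y = 19/4  [E divides DF with DE:EF = 3/4:1/4]
   → E = (17/2, 19/4)
5. C_x = 4  [C is the centroid of △BDF]
6. C_y = 2  [C is the centroid of △BDF]
   → C = (4, 2)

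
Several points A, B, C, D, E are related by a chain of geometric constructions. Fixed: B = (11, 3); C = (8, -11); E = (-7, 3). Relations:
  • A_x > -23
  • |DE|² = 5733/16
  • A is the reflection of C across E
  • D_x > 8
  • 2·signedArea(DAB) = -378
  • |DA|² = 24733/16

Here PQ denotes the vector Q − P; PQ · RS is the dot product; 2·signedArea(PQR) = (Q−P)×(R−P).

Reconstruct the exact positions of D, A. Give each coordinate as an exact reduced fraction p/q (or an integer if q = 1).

A = (-22, 17)
D = (35/4, -15/2)

1. A_x = -22  [A is the reflection of C across E]
2. A_y = 17  [A is the reflection of C across E]
   → A = (-22, 17)
3. D_x = 35/4  [line 14·x + 33·y + 125 = 0 ∩ |DA|² = 24733/16]
4. D_y = -15/2  [line 14·x + 33·y + 125 = 0 ∩ |DA|² = 24733/16]
   → D = (35/4, -15/2)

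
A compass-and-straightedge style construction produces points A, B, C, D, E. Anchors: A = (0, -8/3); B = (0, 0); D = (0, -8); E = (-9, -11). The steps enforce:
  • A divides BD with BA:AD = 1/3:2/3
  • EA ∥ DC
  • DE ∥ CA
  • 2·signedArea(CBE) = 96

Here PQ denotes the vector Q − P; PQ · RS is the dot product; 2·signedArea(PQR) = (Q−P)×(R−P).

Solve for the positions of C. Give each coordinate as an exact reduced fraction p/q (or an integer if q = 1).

C = (9, 1/3)

1. C_x = 9  [DE ∥ CA ∩ EA ∥ DC]
2. C_y = 1/3  [DE ∥ CA ∩ EA ∥ DC]
   → C = (9, 1/3)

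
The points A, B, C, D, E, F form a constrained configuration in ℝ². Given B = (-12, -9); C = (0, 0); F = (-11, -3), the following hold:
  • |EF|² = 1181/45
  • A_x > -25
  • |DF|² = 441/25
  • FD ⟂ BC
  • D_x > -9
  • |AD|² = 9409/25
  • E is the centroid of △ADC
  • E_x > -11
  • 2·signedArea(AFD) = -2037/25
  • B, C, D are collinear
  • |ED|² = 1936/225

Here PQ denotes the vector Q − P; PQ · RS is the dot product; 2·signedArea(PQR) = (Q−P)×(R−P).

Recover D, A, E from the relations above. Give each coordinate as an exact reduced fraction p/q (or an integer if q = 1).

A = (-24, -18)
D = (-212/25, -159/25)
E = (-812/75, -203/25)

1. D_x = -212/25  [B, C, D are collinear ∩ FD ⟂ BC]
2. D_y = -159/25  [B, C, D are collinear ∩ FD ⟂ BC]
   → D = (-212/25, -159/25)
3. A_x = -24  [line 84/25·x + 63/25·y + 126 = 0 ∩ |AD|² = 9409/25]
4. A_y = -18  [line 84/25·x + 63/25·y + 126 = 0 ∩ |AD|² = 9409/25]
   → A = (-24, -18)
5. E_x = -812/75  [E is the centroid of △ADC]
6. E_y = -203/25  [E is the centroid of △ADC]
   → E = (-812/75, -203/25)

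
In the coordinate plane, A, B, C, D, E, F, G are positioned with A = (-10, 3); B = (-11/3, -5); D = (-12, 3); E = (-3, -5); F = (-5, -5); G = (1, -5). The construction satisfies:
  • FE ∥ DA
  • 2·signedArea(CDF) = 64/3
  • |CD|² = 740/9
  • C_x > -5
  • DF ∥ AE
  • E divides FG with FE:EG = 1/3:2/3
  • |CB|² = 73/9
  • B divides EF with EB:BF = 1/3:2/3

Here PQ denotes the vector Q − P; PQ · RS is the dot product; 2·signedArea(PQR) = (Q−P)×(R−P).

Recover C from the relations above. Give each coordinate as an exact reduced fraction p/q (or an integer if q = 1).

1. C_x = -14/3  [line 8·x + 7·y + 161/3 = 0 ∩ |CD|² = 740/9]
2. C_y = -7/3  [line 8·x + 7·y + 161/3 = 0 ∩ |CD|² = 740/9]
   → C = (-14/3, -7/3)

C = (-14/3, -7/3)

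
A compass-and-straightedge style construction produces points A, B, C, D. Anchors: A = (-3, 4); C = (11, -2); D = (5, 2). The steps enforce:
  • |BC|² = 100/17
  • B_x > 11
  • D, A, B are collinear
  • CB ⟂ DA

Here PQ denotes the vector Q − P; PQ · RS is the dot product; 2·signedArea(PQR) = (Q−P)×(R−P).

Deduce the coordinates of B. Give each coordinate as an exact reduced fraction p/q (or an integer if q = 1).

1. B_x = 197/17  [D, A, B are collinear ∩ CB ⟂ DA]
2. B_y = 6/17  [D, A, B are collinear ∩ CB ⟂ DA]
   → B = (197/17, 6/17)

B = (197/17, 6/17)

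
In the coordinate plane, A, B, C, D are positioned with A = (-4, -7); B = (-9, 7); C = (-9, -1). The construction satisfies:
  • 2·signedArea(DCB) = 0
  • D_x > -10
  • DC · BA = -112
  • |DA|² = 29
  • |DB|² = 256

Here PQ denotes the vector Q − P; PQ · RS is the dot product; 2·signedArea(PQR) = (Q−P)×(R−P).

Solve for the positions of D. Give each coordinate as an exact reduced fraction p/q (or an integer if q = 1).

D = (-9, -9)

1. D_x = -9  [2·signedArea(DCB) = 0 ∩ DC · BA = -112]
2. D_y = -9  [2·signedArea(DCB) = 0 ∩ DC · BA = -112]
   → D = (-9, -9)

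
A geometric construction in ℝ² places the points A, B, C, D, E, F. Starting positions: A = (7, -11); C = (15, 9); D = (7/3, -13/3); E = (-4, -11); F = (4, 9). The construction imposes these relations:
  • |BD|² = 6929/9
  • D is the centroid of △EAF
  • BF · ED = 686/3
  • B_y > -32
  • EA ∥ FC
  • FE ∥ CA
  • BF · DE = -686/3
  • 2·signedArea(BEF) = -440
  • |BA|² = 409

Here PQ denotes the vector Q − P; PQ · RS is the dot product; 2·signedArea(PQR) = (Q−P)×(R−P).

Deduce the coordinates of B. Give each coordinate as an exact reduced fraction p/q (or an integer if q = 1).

B = (10, -31)

1. B_x = 10  [BF · DE = -686/3 ∩ 2·signedArea(BEF) = -440]
2. B_y = -31  [BF · DE = -686/3 ∩ 2·signedArea(BEF) = -440]
   → B = (10, -31)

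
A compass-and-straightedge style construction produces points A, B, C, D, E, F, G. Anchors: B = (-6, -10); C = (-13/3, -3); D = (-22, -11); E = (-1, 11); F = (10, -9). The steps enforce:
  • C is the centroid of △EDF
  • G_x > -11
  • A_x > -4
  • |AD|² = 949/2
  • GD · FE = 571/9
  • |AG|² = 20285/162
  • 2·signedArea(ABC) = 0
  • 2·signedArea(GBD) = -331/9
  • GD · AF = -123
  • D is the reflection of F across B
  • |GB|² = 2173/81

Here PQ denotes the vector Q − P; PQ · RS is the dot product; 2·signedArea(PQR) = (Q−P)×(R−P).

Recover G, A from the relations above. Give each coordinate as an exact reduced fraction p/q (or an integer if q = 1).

1. G_x = -97/9  [GD · FE = 571/9 ∩ 2·signedArea(GBD) = -331/9]
2. G_y = -8  [GD · FE = 571/9 ∩ 2·signedArea(GBD) = -331/9]
   → G = (-97/9, -8)
3. A_x = -7/2  [2·signedArea(ABC) = 0 ∩ GD · AF = -123]
4. A_y = 1/2  [2·signedArea(ABC) = 0 ∩ GD · AF = -123]
   → A = (-7/2, 1/2)

A = (-7/2, 1/2)
G = (-97/9, -8)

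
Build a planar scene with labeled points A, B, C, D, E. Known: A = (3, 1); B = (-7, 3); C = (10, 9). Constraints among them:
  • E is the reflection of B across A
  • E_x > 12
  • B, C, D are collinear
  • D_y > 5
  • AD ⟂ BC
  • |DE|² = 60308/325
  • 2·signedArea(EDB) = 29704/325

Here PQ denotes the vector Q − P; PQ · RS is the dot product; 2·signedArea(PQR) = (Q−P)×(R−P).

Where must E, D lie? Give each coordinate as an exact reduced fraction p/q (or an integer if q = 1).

1. E_x = 13  [E is the reflection of B across A]
2. E_y = -1  [E is the reflection of B across A]
   → E = (13, -1)
3. D_x = 411/325  [B, C, D are collinear ∩ AD ⟂ BC]
4. D_y = 1923/325  [B, C, D are collinear ∩ AD ⟂ BC]
   → D = (411/325, 1923/325)

D = (411/325, 1923/325)
E = (13, -1)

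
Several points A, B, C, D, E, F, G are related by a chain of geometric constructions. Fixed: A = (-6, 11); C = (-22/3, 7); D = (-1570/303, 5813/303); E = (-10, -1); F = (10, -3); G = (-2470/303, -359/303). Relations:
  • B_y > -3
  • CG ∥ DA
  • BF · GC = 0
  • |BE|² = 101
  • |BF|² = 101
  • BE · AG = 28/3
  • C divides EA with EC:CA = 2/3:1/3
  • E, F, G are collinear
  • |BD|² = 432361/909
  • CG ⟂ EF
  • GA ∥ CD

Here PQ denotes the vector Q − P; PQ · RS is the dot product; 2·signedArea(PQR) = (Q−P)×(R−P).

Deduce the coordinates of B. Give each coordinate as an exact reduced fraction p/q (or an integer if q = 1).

1. B_x = 0  [BF · GC = 0 ∩ BE · AG = 28/3]
2. B_y = -2  [BF · GC = 0 ∩ BE · AG = 28/3]
   → B = (0, -2)

B = (0, -2)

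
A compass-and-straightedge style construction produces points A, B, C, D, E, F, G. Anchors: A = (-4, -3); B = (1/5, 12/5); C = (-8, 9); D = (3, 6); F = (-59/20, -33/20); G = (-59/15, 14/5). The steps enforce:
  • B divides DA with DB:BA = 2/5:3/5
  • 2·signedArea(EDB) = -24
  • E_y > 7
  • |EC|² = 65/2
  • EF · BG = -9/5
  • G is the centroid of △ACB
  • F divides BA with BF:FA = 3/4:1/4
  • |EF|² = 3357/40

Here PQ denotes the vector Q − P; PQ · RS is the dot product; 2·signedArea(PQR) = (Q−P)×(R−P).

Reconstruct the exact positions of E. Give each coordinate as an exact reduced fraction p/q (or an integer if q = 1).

1. E_x = -5/2  [2·signedArea(EDB) = -24 ∩ EF · BG = -9/5]
2. E_y = 15/2  [2·signedArea(EDB) = -24 ∩ EF · BG = -9/5]
   → E = (-5/2, 15/2)

E = (-5/2, 15/2)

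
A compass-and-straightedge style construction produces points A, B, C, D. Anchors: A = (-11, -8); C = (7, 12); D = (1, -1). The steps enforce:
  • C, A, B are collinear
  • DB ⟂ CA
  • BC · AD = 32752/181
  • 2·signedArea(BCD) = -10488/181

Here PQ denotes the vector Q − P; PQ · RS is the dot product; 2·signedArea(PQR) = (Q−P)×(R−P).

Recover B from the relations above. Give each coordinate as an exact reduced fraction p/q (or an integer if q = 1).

B = (-389/181, 332/181)

1. B_x = -389/181  [C, A, B are collinear ∩ DB ⟂ CA]
2. B_y = 332/181  [C, A, B are collinear ∩ DB ⟂ CA]
   → B = (-389/181, 332/181)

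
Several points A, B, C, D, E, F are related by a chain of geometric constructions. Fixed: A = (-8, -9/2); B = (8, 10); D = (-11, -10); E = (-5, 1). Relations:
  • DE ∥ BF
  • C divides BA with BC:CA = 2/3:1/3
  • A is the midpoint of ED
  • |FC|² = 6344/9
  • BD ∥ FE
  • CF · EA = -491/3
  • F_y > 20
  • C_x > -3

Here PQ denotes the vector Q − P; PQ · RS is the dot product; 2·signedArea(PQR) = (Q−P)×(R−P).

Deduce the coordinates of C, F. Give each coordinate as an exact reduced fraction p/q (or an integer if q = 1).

C = (-8/3, 1/3)
F = (14, 21)

1. C_x = -8/3  [C divides BA with BC:CA = 2/3:1/3]
2. C_y = 1/3  [C divides BA with BC:CA = 2/3:1/3]
   → C = (-8/3, 1/3)
3. F_x = 14  [BD ∥ FE ∩ DE ∥ BF]
4. F_y = 21  [BD ∥ FE ∩ DE ∥ BF]
   → F = (14, 21)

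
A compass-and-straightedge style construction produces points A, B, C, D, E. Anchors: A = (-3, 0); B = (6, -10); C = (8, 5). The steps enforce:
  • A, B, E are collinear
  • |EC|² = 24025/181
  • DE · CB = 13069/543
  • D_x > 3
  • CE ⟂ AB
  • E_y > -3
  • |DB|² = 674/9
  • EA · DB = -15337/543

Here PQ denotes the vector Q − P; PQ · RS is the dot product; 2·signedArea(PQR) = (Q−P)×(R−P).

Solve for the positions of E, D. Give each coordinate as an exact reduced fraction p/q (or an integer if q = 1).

D = (11/3, -5/3)
E = (-102/181, -490/181)

1. E_x = -102/181  [A, B, E are collinear ∩ CE ⟂ AB]
2. E_y = -490/181  [A, B, E are collinear ∩ CE ⟂ AB]
   → E = (-102/181, -490/181)
3. D_x = 11/3  [DE · CB = 13069/543 ∩ EA · DB = -15337/543]
4. D_y = -5/3  [DE · CB = 13069/543 ∩ EA · DB = -15337/543]
   → D = (11/3, -5/3)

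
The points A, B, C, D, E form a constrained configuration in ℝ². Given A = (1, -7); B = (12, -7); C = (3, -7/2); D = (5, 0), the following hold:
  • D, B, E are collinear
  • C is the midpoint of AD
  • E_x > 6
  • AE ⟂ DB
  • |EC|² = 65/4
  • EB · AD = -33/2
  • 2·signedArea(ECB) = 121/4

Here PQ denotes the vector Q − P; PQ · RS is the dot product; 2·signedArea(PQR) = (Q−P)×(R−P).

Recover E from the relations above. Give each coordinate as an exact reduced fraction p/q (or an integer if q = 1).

E = (13/2, -3/2)

1. E_x = 13/2  [D, B, E are collinear ∩ AE ⟂ DB]
2. E_y = -3/2  [D, B, E are collinear ∩ AE ⟂ DB]
   → E = (13/2, -3/2)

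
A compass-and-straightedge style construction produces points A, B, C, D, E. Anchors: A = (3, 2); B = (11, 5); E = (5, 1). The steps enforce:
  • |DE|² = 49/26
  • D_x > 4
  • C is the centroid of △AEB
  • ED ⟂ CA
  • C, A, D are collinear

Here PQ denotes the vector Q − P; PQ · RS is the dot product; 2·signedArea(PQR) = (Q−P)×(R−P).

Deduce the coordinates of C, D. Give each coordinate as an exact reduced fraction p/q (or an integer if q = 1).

1. C_x = 19/3  [C is the centroid of △AEB]
2. C_y = 8/3  [C is the centroid of △AEB]
   → C = (19/3, 8/3)
3. D_x = 123/26  [C, A, D are collinear ∩ ED ⟂ CA]
4. D_y = 61/26  [C, A, D are collinear ∩ ED ⟂ CA]
   → D = (123/26, 61/26)

C = (19/3, 8/3)
D = (123/26, 61/26)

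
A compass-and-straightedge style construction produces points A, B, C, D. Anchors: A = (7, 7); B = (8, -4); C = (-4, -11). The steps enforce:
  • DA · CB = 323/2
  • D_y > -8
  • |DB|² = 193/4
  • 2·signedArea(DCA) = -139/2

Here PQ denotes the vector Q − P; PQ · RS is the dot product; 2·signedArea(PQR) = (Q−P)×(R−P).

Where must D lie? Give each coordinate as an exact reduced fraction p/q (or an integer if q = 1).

1. D_x = 2  [2·signedArea(DCA) = -139/2 ∩ DA · CB = 323/2]
2. D_y = -15/2  [2·signedArea(DCA) = -139/2 ∩ DA · CB = 323/2]
   → D = (2, -15/2)

D = (2, -15/2)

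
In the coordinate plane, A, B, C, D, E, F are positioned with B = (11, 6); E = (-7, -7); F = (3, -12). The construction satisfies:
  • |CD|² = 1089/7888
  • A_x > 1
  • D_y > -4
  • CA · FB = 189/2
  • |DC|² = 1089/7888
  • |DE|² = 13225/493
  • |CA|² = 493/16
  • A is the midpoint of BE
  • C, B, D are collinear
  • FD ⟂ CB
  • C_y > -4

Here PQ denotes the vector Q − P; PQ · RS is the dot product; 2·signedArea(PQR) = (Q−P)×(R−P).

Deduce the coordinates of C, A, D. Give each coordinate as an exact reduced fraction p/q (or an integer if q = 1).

1. A_x = 2  [A is the midpoint of BE]
2. A_y = -1/2  [A is the midpoint of BE]
   → A = (2, -1/2)
3. C_x = -5/2  [line -8·x + -18·y + -175/2 = 0 ∩ |CA|² = 493/16]
4. C_y = -15/4  [line -8·x + -18·y + -175/2 = 0 ∩ |CA|² = 493/16]
   → C = (-5/2, -15/4)
5. D_x = -1381/493  [C, B, D are collinear ∩ FD ⟂ CB]
6. D_y = -1956/493  [C, B, D are collinear ∩ FD ⟂ CB]
   → D = (-1381/493, -1956/493)

A = (2, -1/2)
C = (-5/2, -15/4)
D = (-1381/493, -1956/493)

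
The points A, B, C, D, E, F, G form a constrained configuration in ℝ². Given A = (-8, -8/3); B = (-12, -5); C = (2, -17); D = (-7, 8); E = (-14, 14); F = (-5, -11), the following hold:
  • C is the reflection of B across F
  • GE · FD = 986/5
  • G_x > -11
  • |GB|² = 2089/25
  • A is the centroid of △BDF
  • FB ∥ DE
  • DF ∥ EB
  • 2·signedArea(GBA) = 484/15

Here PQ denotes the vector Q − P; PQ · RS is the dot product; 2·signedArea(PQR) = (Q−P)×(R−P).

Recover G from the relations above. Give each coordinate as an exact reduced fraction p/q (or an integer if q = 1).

G = (-52/5, 4)

1. G_x = -52/5  [2·signedArea(GBA) = 484/15 ∩ GE · FD = 986/5]
2. G_y = 4  [2·signedArea(GBA) = 484/15 ∩ GE · FD = 986/5]
   → G = (-52/5, 4)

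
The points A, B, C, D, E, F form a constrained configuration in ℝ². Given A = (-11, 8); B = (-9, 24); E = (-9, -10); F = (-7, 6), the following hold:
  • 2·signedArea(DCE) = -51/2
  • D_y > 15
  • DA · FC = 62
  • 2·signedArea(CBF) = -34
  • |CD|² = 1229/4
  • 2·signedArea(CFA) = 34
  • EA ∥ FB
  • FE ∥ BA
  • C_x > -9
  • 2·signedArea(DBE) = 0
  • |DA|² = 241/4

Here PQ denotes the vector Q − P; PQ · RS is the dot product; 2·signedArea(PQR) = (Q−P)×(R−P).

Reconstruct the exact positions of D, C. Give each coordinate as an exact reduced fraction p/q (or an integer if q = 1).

1. D_x = -9  [2·signedArea(DBE) = 0]
2. D_y = 31/2  [|DA|² = 241/4]
   → D = (-9, 31/2)
3. C_x = -8  [2·signedArea(CFA) = 34 ∩ DA · FC = 62]
4. C_y = -2  [2·signedArea(CFA) = 34 ∩ DA · FC = 62]
   → C = (-8, -2)

C = (-8, -2)
D = (-9, 31/2)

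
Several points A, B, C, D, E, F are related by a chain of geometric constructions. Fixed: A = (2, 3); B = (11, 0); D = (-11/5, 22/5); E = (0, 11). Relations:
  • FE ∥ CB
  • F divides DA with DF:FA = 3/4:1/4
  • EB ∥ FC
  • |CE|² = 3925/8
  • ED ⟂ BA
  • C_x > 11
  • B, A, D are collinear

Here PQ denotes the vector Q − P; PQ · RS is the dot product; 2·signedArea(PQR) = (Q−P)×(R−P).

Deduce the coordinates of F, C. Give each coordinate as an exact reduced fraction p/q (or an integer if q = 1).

C = (239/20, -153/20)
F = (19/20, 67/20)

1. F_x = 19/20  [F divides DA with DF:FA = 3/4:1/4]
2. F_y = 67/20  [F divides DA with DF:FA = 3/4:1/4]
   → F = (19/20, 67/20)
3. C_x = 239/20  [FE ∥ CB ∩ EB ∥ FC]
4. C_y = -153/20  [FE ∥ CB ∩ EB ∥ FC]
   → C = (239/20, -153/20)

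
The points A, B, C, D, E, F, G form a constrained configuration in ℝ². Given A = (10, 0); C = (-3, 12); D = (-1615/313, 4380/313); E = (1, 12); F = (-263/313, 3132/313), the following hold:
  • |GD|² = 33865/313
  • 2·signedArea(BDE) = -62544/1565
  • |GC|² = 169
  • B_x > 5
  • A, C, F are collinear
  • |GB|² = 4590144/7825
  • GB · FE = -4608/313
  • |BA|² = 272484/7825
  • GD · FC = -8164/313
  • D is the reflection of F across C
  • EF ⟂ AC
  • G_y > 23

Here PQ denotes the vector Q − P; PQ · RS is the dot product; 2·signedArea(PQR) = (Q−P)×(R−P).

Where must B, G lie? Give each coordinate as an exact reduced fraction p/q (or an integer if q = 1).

B = (8864/1565, 6264/1565)
G = (-8, 24)

1. G_x = -8  [line 676/313·x + -624/313·y + 20384/313 = 0 ∩ |GD|² = 33865/313]
2. G_y = 24  [line 676/313·x + -624/313·y + 20384/313 = 0 ∩ |GD|² = 33865/313]
   → G = (-8, 24)
3. B_x = 8864/1565  [2·signedArea(BDE) = -62544/1565 ∩ GB · FE = -4608/313]
4. B_y = 6264/1565  [2·signedArea(BDE) = -62544/1565 ∩ GB · FE = -4608/313]
   → B = (8864/1565, 6264/1565)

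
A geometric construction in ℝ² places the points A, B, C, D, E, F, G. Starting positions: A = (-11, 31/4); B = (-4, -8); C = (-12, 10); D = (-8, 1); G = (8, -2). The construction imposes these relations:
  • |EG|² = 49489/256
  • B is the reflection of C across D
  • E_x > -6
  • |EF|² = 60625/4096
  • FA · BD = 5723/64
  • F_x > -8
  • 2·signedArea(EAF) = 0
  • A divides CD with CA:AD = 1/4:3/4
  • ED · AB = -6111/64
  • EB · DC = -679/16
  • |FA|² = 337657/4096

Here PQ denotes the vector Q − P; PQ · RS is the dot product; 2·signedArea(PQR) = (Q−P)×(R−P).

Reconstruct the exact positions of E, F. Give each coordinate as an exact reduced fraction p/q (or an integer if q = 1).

E = (-23/4, -65/16)
F = (-117/16, -35/64)

1. F_x = -117/16  [line 4·x + -9·y + 1557/64 = 0 ∩ |FA|² = 337657/4096]
2. F_y = -35/64  [line 4·x + -9·y + 1557/64 = 0 ∩ |FA|² = 337657/4096]
   → F = (-117/16, -35/64)
3. E_x = -23/4  [2·signedArea(EAF) = 0 ∩ ED · AB = -6111/64]
4. E_y = -65/16  [2·signedArea(EAF) = 0 ∩ ED · AB = -6111/64]
   → E = (-23/4, -65/16)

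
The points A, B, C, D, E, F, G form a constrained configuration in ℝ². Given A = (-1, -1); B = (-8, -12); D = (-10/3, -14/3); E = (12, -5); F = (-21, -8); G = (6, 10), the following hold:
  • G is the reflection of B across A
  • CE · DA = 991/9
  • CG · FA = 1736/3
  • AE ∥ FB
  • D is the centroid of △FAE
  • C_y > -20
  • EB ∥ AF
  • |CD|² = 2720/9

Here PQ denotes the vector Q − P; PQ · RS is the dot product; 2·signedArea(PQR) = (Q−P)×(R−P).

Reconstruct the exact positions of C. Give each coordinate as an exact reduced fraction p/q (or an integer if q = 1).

C = (-38/3, -58/3)

1. C_x = -38/3  [CG · FA = 1736/3 ∩ CE · DA = 991/9]
2. C_y = -58/3  [CG · FA = 1736/3 ∩ CE · DA = 991/9]
   → C = (-38/3, -58/3)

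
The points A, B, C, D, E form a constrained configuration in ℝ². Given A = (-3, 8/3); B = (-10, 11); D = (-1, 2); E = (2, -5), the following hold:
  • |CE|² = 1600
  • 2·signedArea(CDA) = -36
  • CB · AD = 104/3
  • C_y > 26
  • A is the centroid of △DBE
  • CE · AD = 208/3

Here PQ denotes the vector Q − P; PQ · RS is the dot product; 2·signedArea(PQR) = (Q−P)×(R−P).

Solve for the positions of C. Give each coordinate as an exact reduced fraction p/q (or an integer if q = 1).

1. C_x = -22  [2·signedArea(CDA) = -36 ∩ CB · AD = 104/3]
2. C_y = 27  [2·signedArea(CDA) = -36 ∩ CB · AD = 104/3]
   → C = (-22, 27)

C = (-22, 27)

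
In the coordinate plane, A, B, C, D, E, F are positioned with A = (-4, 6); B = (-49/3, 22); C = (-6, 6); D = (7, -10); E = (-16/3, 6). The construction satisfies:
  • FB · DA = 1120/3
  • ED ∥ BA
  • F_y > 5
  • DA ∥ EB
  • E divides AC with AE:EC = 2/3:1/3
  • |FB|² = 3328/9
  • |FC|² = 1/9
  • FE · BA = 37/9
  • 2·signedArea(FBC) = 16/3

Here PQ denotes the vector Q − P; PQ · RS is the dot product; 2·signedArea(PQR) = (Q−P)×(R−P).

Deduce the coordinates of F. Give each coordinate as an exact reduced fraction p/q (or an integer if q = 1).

F = (-17/3, 6)

1. F_x = -17/3  [FE · BA = 37/9 ∩ 2·signedArea(FBC) = 16/3]
2. F_y = 6  [FE · BA = 37/9 ∩ 2·signedArea(FBC) = 16/3]
   → F = (-17/3, 6)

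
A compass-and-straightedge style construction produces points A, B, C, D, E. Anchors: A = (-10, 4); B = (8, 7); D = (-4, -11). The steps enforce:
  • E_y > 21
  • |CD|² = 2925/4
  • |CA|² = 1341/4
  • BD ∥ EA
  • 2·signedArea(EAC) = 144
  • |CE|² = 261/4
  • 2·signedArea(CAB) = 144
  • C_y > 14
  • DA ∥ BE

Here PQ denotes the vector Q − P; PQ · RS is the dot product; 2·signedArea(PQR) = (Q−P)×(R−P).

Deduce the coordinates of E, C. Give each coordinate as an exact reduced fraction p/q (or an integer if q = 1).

1. E_x = 2  [BD ∥ EA ∩ DA ∥ BE]
2. E_y = 22  [BD ∥ EA ∩ DA ∥ BE]
   → E = (2, 22)
3. C_x = 5  [2·signedArea(CAB) = 144 ∩ 2·signedArea(EAC) = 144]
4. C_y = 29/2  [2·signedArea(CAB) = 144 ∩ 2·signedArea(EAC) = 144]
   → C = (5, 29/2)

C = (5, 29/2)
E = (2, 22)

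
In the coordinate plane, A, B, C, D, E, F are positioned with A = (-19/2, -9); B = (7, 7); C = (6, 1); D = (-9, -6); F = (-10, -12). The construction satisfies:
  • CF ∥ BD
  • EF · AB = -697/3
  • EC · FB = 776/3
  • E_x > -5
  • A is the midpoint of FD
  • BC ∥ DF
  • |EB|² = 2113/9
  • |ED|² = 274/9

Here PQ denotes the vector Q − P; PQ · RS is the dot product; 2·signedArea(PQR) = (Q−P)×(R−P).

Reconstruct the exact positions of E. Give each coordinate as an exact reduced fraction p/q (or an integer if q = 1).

1. E_x = -4  [EF · AB = -697/3 ∩ EC · FB = 776/3]
2. E_y = -11/3  [EF · AB = -697/3 ∩ EC · FB = 776/3]
   → E = (-4, -11/3)

E = (-4, -11/3)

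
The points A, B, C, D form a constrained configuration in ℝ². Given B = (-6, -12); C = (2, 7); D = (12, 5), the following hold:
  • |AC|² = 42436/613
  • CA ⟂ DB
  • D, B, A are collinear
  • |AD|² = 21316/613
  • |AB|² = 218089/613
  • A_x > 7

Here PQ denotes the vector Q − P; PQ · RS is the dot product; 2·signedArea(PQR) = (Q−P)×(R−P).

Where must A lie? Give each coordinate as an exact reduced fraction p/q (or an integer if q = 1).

A = (4728/613, 583/613)

1. A_x = 4728/613  [D, B, A are collinear ∩ CA ⟂ DB]
2. A_y = 583/613  [D, B, A are collinear ∩ CA ⟂ DB]
   → A = (4728/613, 583/613)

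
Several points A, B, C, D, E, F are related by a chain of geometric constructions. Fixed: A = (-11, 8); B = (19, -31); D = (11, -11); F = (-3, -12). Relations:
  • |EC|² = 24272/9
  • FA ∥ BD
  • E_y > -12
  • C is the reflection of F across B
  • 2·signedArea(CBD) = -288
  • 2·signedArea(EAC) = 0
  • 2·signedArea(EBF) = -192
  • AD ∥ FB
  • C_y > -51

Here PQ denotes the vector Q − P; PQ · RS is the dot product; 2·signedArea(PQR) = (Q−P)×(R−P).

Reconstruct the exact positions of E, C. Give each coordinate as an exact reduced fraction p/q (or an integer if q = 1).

C = (41, -50)
E = (19/3, -34/3)

1. C_x = 41  [C is the reflection of F across B]
2. C_y = -50  [C is the reflection of F across B]
   → C = (41, -50)
3. E_x = 19/3  [2·signedArea(EAC) = 0 ∩ 2·signedArea(EBF) = -192]
4. E_y = -34/3  [2·signedArea(EAC) = 0 ∩ 2·signedArea(EBF) = -192]
   → E = (19/3, -34/3)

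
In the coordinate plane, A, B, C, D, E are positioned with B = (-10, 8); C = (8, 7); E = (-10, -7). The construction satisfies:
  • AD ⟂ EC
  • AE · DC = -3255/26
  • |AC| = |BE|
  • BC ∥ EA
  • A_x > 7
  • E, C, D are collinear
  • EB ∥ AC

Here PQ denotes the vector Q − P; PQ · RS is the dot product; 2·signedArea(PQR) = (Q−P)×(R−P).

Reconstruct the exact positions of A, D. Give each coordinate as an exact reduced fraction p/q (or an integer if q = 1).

A = (8, -8)
D = (19/26, 35/26)

1. A_x = 8  [EB ∥ AC ∩ BC ∥ EA]
2. A_y = -8  [EB ∥ AC ∩ BC ∥ EA]
   → A = (8, -8)
3. D_x = 19/26  [E, C, D are collinear ∩ AD ⟂ EC]
4. D_y = 35/26  [E, C, D are collinear ∩ AD ⟂ EC]
   → D = (19/26, 35/26)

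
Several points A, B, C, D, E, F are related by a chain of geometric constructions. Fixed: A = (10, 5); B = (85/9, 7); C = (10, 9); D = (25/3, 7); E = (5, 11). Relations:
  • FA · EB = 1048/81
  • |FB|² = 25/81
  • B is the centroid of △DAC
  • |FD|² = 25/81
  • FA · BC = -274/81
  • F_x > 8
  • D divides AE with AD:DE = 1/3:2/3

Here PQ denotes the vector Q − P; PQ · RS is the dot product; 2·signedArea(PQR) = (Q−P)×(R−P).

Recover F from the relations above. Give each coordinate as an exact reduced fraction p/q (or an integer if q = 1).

1. F_x = 80/9  [FA · EB = 1048/81 ∩ FA · BC = -274/81]
2. F_y = 7  [FA · EB = 1048/81 ∩ FA · BC = -274/81]
   → F = (80/9, 7)

F = (80/9, 7)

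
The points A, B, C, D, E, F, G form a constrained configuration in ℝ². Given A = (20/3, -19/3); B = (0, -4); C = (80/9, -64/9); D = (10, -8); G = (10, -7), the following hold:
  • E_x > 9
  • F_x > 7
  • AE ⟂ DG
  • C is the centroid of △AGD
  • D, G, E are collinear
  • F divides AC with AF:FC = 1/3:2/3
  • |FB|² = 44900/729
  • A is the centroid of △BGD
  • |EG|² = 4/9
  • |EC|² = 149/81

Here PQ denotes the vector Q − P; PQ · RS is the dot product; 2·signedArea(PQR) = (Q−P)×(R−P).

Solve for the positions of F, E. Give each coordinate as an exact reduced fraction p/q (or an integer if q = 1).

1. F_x = 200/27  [F divides AC with AF:FC = 1/3:2/3]
2. F_y = -178/27  [F divides AC with AF:FC = 1/3:2/3]
   → F = (200/27, -178/27)
3. E_x = 10  [D, G, E are collinear ∩ AE ⟂ DG]
4. E_y = -19/3  [D, G, E are collinear ∩ AE ⟂ DG]
   → E = (10, -19/3)

E = (10, -19/3)
F = (200/27, -178/27)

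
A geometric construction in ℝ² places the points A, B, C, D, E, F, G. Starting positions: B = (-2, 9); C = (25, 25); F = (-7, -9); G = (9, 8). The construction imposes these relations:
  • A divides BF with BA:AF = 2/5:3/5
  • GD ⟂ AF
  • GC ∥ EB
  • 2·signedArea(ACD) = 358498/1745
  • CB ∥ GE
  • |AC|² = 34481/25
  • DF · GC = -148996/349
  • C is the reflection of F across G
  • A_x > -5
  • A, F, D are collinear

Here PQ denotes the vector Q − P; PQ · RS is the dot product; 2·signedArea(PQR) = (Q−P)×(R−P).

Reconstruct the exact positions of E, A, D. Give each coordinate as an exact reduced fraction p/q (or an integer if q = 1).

A = (-4, 9/5)
D = (-513/349, 3807/349)
E = (-18, -8)

1. E_x = -18  [GC ∥ EB ∩ CB ∥ GE]
2. E_y = -8  [GC ∥ EB ∩ CB ∥ GE]
   → E = (-18, -8)
3. A_x = -4  [A divides BF with BA:AF = 2/5:3/5]
4. A_y = 9/5  [A divides BF with BA:AF = 2/5:3/5]
   → A = (-4, 9/5)
5. D_x = -513/349  [A, F, D are collinear ∩ GD ⟂ AF]
6. D_y = 3807/349  [A, F, D are collinear ∩ GD ⟂ AF]
   → D = (-513/349, 3807/349)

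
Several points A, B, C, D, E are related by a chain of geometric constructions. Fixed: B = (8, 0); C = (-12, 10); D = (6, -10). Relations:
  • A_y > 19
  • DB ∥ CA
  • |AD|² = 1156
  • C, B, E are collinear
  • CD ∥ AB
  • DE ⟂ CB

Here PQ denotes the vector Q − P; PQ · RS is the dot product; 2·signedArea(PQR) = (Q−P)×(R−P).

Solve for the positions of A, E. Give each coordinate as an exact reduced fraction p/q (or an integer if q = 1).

1. A_x = -10  [CD ∥ AB ∩ DB ∥ CA]
2. A_y = 20  [CD ∥ AB ∩ DB ∥ CA]
   → A = (-10, 20)
3. E_x = 52/5  [C, B, E are collinear ∩ DE ⟂ CB]
4. E_y = -6/5  [C, B, E are collinear ∩ DE ⟂ CB]
   → E = (52/5, -6/5)

A = (-10, 20)
E = (52/5, -6/5)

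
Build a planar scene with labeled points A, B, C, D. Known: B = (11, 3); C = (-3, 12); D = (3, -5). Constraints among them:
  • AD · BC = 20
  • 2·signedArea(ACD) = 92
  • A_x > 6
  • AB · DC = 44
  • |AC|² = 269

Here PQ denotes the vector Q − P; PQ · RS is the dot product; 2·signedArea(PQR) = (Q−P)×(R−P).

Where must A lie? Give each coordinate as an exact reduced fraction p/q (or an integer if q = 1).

A = (7, -1)

1. A_x = 7  [2·signedArea(ACD) = 92 ∩ AB · DC = 44]
2. A_y = -1  [2·signedArea(ACD) = 92 ∩ AB · DC = 44]
   → A = (7, -1)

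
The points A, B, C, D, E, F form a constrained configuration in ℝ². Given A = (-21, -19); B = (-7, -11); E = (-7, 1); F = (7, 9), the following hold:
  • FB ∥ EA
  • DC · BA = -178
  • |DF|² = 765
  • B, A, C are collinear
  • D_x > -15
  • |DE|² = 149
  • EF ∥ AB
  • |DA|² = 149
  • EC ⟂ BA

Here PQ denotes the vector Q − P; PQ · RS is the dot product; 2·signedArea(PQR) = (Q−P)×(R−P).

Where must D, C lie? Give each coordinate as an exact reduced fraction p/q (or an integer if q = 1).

C = (-119/65, -523/65)
D = (-14, -9)

1. C_x = -119/65  [B, A, C are collinear ∩ EC ⟂ BA]
2. C_y = -523/65  [B, A, C are collinear ∩ EC ⟂ BA]
   → C = (-119/65, -523/65)
3. D_x = -14  [line 14·x + 8·y + 268 = 0 ∩ |DE|² = 149]
4. D_y = -9  [line 14·x + 8·y + 268 = 0 ∩ |DE|² = 149]
   → D = (-14, -9)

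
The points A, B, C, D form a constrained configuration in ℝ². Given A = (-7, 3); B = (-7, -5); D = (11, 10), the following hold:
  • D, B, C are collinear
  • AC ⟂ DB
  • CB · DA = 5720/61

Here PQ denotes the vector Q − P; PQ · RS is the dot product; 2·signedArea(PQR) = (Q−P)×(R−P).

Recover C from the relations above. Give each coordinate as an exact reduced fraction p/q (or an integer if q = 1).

1. C_x = -187/61  [D, B, C are collinear ∩ AC ⟂ DB]
2. C_y = -105/61  [D, B, C are collinear ∩ AC ⟂ DB]
   → C = (-187/61, -105/61)

C = (-187/61, -105/61)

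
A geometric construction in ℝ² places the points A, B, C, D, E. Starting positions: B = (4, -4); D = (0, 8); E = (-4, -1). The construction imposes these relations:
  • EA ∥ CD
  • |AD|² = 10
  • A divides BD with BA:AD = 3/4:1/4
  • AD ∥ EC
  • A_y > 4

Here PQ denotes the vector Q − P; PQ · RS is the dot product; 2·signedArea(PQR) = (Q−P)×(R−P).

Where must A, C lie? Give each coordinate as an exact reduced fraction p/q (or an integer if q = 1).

1. A_x = 1  [A divides BD with BA:AD = 3/4:1/4]
2. A_y = 5  [A divides BD with BA:AD = 3/4:1/4]
   → A = (1, 5)
3. C_x = -5  [EA ∥ CD ∩ AD ∥ EC]
4. C_y = 2  [EA ∥ CD ∩ AD ∥ EC]
   → C = (-5, 2)

A = (1, 5)
C = (-5, 2)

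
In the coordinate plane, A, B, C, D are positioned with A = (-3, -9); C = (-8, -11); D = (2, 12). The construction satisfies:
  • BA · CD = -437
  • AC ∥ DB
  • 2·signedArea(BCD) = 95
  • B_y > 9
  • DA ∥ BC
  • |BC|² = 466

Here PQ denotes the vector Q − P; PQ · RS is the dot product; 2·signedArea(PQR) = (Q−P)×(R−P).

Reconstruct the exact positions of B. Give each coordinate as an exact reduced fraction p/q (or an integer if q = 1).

1. B_x = -3  [DA ∥ BC ∩ AC ∥ DB]
2. B_y = 10  [DA ∥ BC ∩ AC ∥ DB]
   → B = (-3, 10)

B = (-3, 10)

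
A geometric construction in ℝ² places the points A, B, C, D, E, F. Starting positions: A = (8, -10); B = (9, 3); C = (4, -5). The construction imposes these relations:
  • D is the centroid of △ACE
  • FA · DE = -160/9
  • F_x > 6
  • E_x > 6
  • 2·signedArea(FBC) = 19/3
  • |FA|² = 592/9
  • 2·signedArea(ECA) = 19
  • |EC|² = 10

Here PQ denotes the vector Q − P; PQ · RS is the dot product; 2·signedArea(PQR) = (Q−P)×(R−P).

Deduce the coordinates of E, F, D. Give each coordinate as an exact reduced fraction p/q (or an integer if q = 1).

1. E_x = 7  [line 5·x + 4·y + -19 = 0 ∩ |EC|² = 10]
2. E_y = -4  [line 5·x + 4·y + -19 = 0 ∩ |EC|² = 10]
   → E = (7, -4)
3. F_x = 20/3  [line 8·x + -5·y + -190/3 = 0 ∩ |FA|² = 592/9]
4. F_y = -2  [line 8·x + -5·y + -190/3 = 0 ∩ |FA|² = 592/9]
   → F = (20/3, -2)
5. D_x = 19/3  [FA · DE = -160/9 ∩ D is the centroid of △ACE]
6. D_y = -19/3  [FA · DE = -160/9 ∩ D is the centroid of △ACE]
   → D = (19/3, -19/3)

D = (19/3, -19/3)
E = (7, -4)
F = (20/3, -2)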